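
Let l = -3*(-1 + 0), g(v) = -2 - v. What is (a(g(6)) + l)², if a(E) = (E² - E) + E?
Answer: 4489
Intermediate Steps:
a(E) = E²
l = 3 (l = -3*(-1) = 3)
(a(g(6)) + l)² = ((-2 - 1*6)² + 3)² = ((-2 - 6)² + 3)² = ((-8)² + 3)² = (64 + 3)² = 67² = 4489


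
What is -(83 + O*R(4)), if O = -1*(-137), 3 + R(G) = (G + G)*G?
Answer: -4056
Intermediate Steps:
R(G) = -3 + 2*G² (R(G) = -3 + (G + G)*G = -3 + (2*G)*G = -3 + 2*G²)
O = 137
-(83 + O*R(4)) = -(83 + 137*(-3 + 2*4²)) = -(83 + 137*(-3 + 2*16)) = -(83 + 137*(-3 + 32)) = -(83 + 137*29) = -(83 + 3973) = -1*4056 = -4056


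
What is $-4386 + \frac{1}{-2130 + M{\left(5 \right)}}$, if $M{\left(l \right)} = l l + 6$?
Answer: $- \frac{9206215}{2099} \approx -4386.0$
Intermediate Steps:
$M{\left(l \right)} = 6 + l^{2}$ ($M{\left(l \right)} = l^{2} + 6 = 6 + l^{2}$)
$-4386 + \frac{1}{-2130 + M{\left(5 \right)}} = -4386 + \frac{1}{-2130 + \left(6 + 5^{2}\right)} = -4386 + \frac{1}{-2130 + \left(6 + 25\right)} = -4386 + \frac{1}{-2130 + 31} = -4386 + \frac{1}{-2099} = -4386 - \frac{1}{2099} = - \frac{9206215}{2099}$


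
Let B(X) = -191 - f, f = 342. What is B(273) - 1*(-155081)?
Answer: 154548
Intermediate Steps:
B(X) = -533 (B(X) = -191 - 1*342 = -191 - 342 = -533)
B(273) - 1*(-155081) = -533 - 1*(-155081) = -533 + 155081 = 154548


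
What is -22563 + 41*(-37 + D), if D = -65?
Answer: -26745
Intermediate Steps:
-22563 + 41*(-37 + D) = -22563 + 41*(-37 - 65) = -22563 + 41*(-102) = -22563 - 4182 = -26745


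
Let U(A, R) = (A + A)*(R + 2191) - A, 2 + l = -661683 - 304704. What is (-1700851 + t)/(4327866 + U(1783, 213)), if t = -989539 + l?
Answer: -3656779/12898747 ≈ -0.28350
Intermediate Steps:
l = -966389 (l = -2 + (-661683 - 304704) = -2 - 966387 = -966389)
U(A, R) = -A + 2*A*(2191 + R) (U(A, R) = (2*A)*(2191 + R) - A = 2*A*(2191 + R) - A = -A + 2*A*(2191 + R))
t = -1955928 (t = -989539 - 966389 = -1955928)
(-1700851 + t)/(4327866 + U(1783, 213)) = (-1700851 - 1955928)/(4327866 + 1783*(4381 + 2*213)) = -3656779/(4327866 + 1783*(4381 + 426)) = -3656779/(4327866 + 1783*4807) = -3656779/(4327866 + 8570881) = -3656779/12898747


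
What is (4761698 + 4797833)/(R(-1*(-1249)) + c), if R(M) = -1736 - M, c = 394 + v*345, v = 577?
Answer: 9559531/196474 ≈ 48.655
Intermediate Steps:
c = 199459 (c = 394 + 577*345 = 394 + 199065 = 199459)
(4761698 + 4797833)/(R(-1*(-1249)) + c) = (4761698 + 4797833)/((-1736 - (-1)*(-1249)) + 199459) = 9559531/((-1736 - 1*1249) + 199459) = 9559531/((-1736 - 1249) + 199459) = 9559531/(-2985 + 199459) = 9559531/196474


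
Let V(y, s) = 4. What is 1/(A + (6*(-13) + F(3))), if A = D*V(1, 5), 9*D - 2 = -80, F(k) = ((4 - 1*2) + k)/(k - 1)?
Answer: -6/661 ≈ -0.0090772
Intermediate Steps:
F(k) = (2 + k)/(-1 + k) (F(k) = ((4 - 2) + k)/(-1 + k) = (2 + k)/(-1 + k))
D = -26/3 (D = 2/9 + (⅑)*(-80) = 2/9 - 80/9 = -26/3 ≈ -8.6667)
A = -104/3 (A = -26/3*4 = -104/3 ≈ -34.667)
1/(A + (6*(-13) + F(3))) = 1/(-104/3 + (6*(-13) + (2 + 3)/(-1 + 3))) = 1/(-104/3 + (-78 + 5/2)) = 1/(-104/3 - 151/2) = 1/(-661/6) = -6/661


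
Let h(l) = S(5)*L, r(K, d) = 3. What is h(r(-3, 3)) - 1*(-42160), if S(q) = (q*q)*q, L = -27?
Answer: 38785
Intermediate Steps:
S(q) = q³ (S(q) = q²*q = q³)
h(l) = -3375 (h(l) = 5³*(-27) = 125*(-27) = -3375)
h(r(-3, 3)) - 1*(-42160) = -3375 - 1*(-42160) = -3375 + 42160 = 38785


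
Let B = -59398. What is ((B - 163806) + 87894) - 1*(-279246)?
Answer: 143936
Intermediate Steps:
((B - 163806) + 87894) - 1*(-279246) = ((-59398 - 163806) + 87894) - 1*(-279246) = (-223204 + 87894) + 279246 = -135310 + 279246 = 143936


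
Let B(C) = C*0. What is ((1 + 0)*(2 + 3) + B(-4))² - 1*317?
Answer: -292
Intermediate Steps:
B(C) = 0
((1 + 0)*(2 + 3) + B(-4))² - 1*317 = ((1 + 0)*(2 + 3) + 0)² - 1*317 = (1*5 + 0)² - 317 = (5 + 0)² - 317 = 5² - 317 = 25 - 317 = -292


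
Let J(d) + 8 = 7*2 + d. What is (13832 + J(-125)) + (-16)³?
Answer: 9617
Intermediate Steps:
J(d) = 6 + d (J(d) = -8 + (7*2 + d) = -8 + (14 + d) = 6 + d)
(13832 + J(-125)) + (-16)³ = (13832 + (6 - 125)) + (-16)³ = (13832 - 119) - 4096 = 13713 - 4096 = 9617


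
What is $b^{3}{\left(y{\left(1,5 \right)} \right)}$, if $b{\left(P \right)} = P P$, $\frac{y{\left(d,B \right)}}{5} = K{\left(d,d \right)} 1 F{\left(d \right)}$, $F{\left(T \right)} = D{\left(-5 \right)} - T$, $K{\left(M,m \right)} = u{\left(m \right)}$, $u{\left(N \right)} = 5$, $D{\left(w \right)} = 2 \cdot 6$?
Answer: $432510009765625$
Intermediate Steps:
$D{\left(w \right)} = 12$
$K{\left(M,m \right)} = 5$
$F{\left(T \right)} = 12 - T$
$y{\left(d,B \right)} = 300 - 25 d$ ($y{\left(d,B \right)} = 5 \cdot 5 \cdot 1 \left(12 - d\right) = 5 \cdot 5 \left(12 - d\right) = 5 \left(60 - 5 d\right) = 300 - 25 d$)
$b{\left(P \right)} = P^{2}$
$b^{3}{\left(y{\left(1,5 \right)} \right)} = \left(\left(300 - 25\right)^{2}\right)^{3} = \left(275^{2}\right)^{3} = 75625^{3} = 432510009765625$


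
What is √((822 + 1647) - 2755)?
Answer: I*√286 ≈ 16.912*I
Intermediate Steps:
√((822 + 1647) - 2755) = √(2469 - 2755) = √(-286) = I*√286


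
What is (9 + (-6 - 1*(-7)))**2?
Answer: 100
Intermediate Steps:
(9 + (-6 - 1*(-7)))**2 = (9 + (-6 + 7))**2 = (9 + 1)**2 = 10**2 = 100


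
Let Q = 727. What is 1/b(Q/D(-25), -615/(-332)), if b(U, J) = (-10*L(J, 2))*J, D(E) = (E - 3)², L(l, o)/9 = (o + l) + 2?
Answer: -55112/53772525 ≈ -0.0010249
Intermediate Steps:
L(l, o) = 18 + 9*l + 9*o (L(l, o) = 9*((o + l) + 2) = 9*((l + o) + 2) = 9*(2 + l + o) = 18 + 9*l + 9*o)
D(E) = (-3 + E)²
b(U, J) = J*(-360 - 90*J) (b(U, J) = (-10*(18 + 9*J + 9*2))*J = (-10*(18 + 9*J + 18))*J = (-10*(36 + 9*J))*J = (-360 - 90*J)*J = J*(-360 - 90*J))
1/b(Q/D(-25), -615/(-332)) = 1/(-90*(-615/(-332))*(4 - 615/(-332))) = 1/(-90*(-615*(-1/332))*(4 - 615*(-1/332))) = 1/(-90*615/332*(4 + 615/332)) = 1/(-90*615/332*1943/332) = 1/(-53772525/55112) = -55112/53772525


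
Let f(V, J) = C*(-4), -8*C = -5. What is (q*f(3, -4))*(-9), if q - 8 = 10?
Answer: 405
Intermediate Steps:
C = 5/8 (C = -⅛*(-5) = 5/8 ≈ 0.62500)
q = 18 (q = 8 + 10 = 18)
f(V, J) = -5/2 (f(V, J) = (5/8)*(-4) = -5/2)
(q*f(3, -4))*(-9) = (18*(-5/2))*(-9) = -45*(-9) = 405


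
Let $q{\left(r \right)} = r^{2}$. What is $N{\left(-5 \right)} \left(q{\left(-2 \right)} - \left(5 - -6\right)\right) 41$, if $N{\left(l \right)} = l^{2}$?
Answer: $-7175$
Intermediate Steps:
$N{\left(-5 \right)} \left(q{\left(-2 \right)} - \left(5 - -6\right)\right) 41 = \left(-5\right)^{2} \left(\left(-2\right)^{2} - \left(5 - -6\right)\right) 41 = 25 \left(4 - \left(5 + 6\right)\right) 41 = 25 \left(4 - 11\right) 41 = 25 \left(-7\right) 41 = \left(-175\right) 41 = -7175$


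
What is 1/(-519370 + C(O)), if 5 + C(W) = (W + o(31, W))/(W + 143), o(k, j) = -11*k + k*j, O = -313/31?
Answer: -4120/2139845587 ≈ -1.9254e-6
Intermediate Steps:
O = -313/31 (O = -313*1/31 = -313/31 ≈ -10.097)
o(k, j) = -11*k + j*k
C(W) = -5 + (-341 + 32*W)/(143 + W) (C(W) = -5 + (W + 31*(-11 + W))/(W + 143) = -5 + (W + (-341 + 31*W))/(143 + W) = -5 + (-341 + 32*W)/(143 + W))
1/(-519370 + C(O)) = 1/(-519370 + 3*(-352 + 9*(-313/31))/(143 - 313/31)) = 1/(-519370 + 3*(-352 - 2817/31)/(4120/31)) = 1/(-519370 + 3*(31/4120)*(-13729/31)) = 1/(-519370 - 41187/4120) = 1/(-2139845587/4120) = -4120/2139845587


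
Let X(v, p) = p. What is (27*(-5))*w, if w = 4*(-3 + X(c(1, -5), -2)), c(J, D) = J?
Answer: 2700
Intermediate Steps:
w = -20 (w = 4*(-3 - 2) = 4*(-5) = -20)
(27*(-5))*w = (27*(-5))*(-20) = -135*(-20) = 2700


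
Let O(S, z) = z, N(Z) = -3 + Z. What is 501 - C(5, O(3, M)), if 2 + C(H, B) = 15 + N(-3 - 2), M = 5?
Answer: 496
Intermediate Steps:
C(H, B) = 5 (C(H, B) = -2 + (15 + (-3 + (-3 - 2))) = -2 + (15 + (-3 - 5)) = -2 + (15 - 8) = -2 + 7 = 5)
501 - C(5, O(3, M)) = 501 - 1*5 = 501 - 5 = 496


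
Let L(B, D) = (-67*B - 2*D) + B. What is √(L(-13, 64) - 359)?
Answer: √371 ≈ 19.261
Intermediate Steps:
L(B, D) = -66*B - 2*D
√(L(-13, 64) - 359) = √((-66*(-13) - 2*64) - 359) = √((858 - 128) - 359) = √(730 - 359) = √371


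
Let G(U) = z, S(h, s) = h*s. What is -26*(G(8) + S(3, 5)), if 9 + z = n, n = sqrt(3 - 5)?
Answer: -156 - 26*I*sqrt(2) ≈ -156.0 - 36.77*I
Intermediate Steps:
n = I*sqrt(2) (n = sqrt(-2) = I*sqrt(2) ≈ 1.4142*I)
z = -9 + I*sqrt(2) ≈ -9.0 + 1.4142*I
G(U) = -9 + I*sqrt(2)
-26*(G(8) + S(3, 5)) = -26*((-9 + I*sqrt(2)) + 3*5) = -26*((-9 + I*sqrt(2)) + 15) = -26*(6 + I*sqrt(2)) = -156 - 26*I*sqrt(2)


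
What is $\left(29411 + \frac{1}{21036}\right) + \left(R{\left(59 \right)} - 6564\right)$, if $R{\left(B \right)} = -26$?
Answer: $\frac{480062557}{21036} \approx 22821.0$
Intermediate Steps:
$\left(29411 + \frac{1}{21036}\right) + \left(R{\left(59 \right)} - 6564\right) = \left(29411 + \frac{1}{21036}\right) - 6590 = \frac{618689797}{21036} - 6590 = \frac{480062557}{21036}$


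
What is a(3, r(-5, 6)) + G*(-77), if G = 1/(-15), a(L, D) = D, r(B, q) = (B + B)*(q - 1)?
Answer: -673/15 ≈ -44.867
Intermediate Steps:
r(B, q) = 2*B*(-1 + q) (r(B, q) = (2*B)*(-1 + q) = 2*B*(-1 + q))
G = -1/15 ≈ -0.066667
a(3, r(-5, 6)) + G*(-77) = 2*(-5)*(-1 + 6) - 1/15*(-77) = 2*(-5)*5 + 77/15 = -50 + 77/15 = -673/15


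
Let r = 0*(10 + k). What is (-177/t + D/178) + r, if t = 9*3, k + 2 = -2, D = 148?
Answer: -4585/801 ≈ -5.7241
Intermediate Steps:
k = -4 (k = -2 - 2 = -4)
t = 27
r = 0 (r = 0*(10 - 4) = 0*6 = 0)
(-177/t + D/178) + r = (-177/27 + 148/178) + 0 = (-177*1/27 + 148*(1/178)) + 0 = (-59/9 + 74/89) + 0 = -4585/801 + 0 = -4585/801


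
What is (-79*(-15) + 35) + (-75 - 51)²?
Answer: 17096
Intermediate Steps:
(-79*(-15) + 35) + (-75 - 51)² = (1185 + 35) + (-126)² = 1220 + 15876 = 17096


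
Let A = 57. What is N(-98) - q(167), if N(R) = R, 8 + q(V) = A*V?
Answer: -9609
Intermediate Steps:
q(V) = -8 + 57*V
N(-98) - q(167) = -98 - (-8 + 57*167) = -98 - (-8 + 9519) = -98 - 1*9511 = -98 - 9511 = -9609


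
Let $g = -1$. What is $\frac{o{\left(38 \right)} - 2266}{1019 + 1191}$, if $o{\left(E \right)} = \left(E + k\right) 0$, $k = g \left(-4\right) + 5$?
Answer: $- \frac{1133}{1105} \approx -1.0253$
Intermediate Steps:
$k = 9$ ($k = \left(-1\right) \left(-4\right) + 5 = 4 + 5 = 9$)
$o{\left(E \right)} = 0$ ($o{\left(E \right)} = \left(E + 9\right) 0 = \left(9 + E\right) 0 = 0$)
$\frac{o{\left(38 \right)} - 2266}{1019 + 1191} = \frac{0 - 2266}{1019 + 1191} = - \frac{2266}{2210} = \left(-2266\right) \frac{1}{2210} = - \frac{1133}{1105}$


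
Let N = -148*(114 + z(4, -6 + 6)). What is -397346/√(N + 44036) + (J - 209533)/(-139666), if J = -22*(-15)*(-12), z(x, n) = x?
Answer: 213493/139666 - 198673*√6643/6643 ≈ -2436.0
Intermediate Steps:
J = -3960 (J = 330*(-12) = -3960)
N = -17464 (N = -148*(114 + 4) = -148*118 = -17464)
-397346/√(N + 44036) + (J - 209533)/(-139666) = -397346/√(-17464 + 44036) + (-3960 - 209533)/(-139666) = -397346*√6643/13286 - 213493*(-1/139666) = -397346*√6643/13286 + 213493/139666 = -198673*√6643/6643 + 213493/139666 = 213493/139666 - 198673*√6643/6643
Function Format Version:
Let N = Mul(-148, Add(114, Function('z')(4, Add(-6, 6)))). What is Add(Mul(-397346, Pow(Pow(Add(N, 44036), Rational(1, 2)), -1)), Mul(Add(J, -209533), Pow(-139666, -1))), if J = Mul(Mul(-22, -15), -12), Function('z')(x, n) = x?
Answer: Add(Rational(213493, 139666), Mul(Rational(-198673, 6643), Pow(6643, Rational(1, 2)))) ≈ -2436.0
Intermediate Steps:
J = -3960 (J = Mul(330, -12) = -3960)
N = -17464 (N = Mul(-148, Add(114, 4)) = Mul(-148, 118) = -17464)
Add(Mul(-397346, Pow(Pow(Add(N, 44036), Rational(1, 2)), -1)), Mul(Add(J, -209533), Pow(-139666, -1))) = Add(Mul(-397346, Pow(Pow(Add(-17464, 44036), Rational(1, 2)), -1)), Mul(Add(-3960, -209533), Pow(-139666, -1))) = Add(Mul(-397346, Pow(Pow(26572, Rational(1, 2)), -1)), Mul(-213493, Rational(-1, 139666))) = Add(Mul(-397346, Pow(Mul(2, Pow(6643, Rational(1, 2))), -1)), Rational(213493, 139666)) = Add(Mul(-397346, Mul(Rational(1, 13286), Pow(6643, Rational(1, 2)))), Rational(213493, 139666)) = Add(Mul(Rational(-198673, 6643), Pow(6643, Rational(1, 2))), Rational(213493, 139666)) = Add(Rational(213493, 139666), Mul(Rational(-198673, 6643), Pow(6643, Rational(1, 2))))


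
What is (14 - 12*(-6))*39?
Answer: 3354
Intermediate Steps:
(14 - 12*(-6))*39 = (14 + 72)*39 = 86*39 = 3354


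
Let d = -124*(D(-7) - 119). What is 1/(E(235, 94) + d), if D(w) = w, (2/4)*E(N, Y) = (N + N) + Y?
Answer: 1/16752 ≈ 5.9694e-5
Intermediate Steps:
E(N, Y) = 2*Y + 4*N (E(N, Y) = 2*((N + N) + Y) = 2*(2*N + Y) = 2*(Y + 2*N) = 2*Y + 4*N)
d = 15624 (d = -124*(-7 - 119) = -124*(-126) = 15624)
1/(E(235, 94) + d) = 1/((2*94 + 4*235) + 15624) = 1/((188 + 940) + 15624) = 1/(1128 + 15624) = 1/16752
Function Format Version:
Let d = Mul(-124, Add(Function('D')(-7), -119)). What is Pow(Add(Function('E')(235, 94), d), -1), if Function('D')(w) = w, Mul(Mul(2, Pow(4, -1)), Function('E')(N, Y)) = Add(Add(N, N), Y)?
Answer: Rational(1, 16752) ≈ 5.9694e-5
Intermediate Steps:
Function('E')(N, Y) = Add(Mul(2, Y), Mul(4, N)) (Function('E')(N, Y) = Mul(2, Add(Add(N, N), Y)) = Mul(2, Add(Mul(2, N), Y)) = Mul(2, Add(Y, Mul(2, N))) = Add(Mul(2, Y), Mul(4, N)))
d = 15624 (d = Mul(-124, Add(-7, -119)) = Mul(-124, -126) = 15624)
Pow(Add(Function('E')(235, 94), d), -1) = Pow(Add(Add(Mul(2, 94), Mul(4, 235)), 15624), -1) = Pow(Add(Add(188, 940), 15624), -1) = Pow(Add(1128, 15624), -1) = Pow(16752, -1) = Rational(1, 16752)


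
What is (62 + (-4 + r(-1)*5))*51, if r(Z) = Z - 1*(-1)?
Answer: 2958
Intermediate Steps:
r(Z) = 1 + Z (r(Z) = Z + 1 = 1 + Z)
(62 + (-4 + r(-1)*5))*51 = (62 + (-4 + (1 - 1)*5))*51 = (62 + (-4 + 0*5))*51 = (62 + (-4 + 0))*51 = (62 - 4)*51 = 58*51 = 2958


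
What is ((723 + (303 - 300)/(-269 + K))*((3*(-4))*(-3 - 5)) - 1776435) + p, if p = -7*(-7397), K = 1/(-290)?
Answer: -129127635248/78011 ≈ -1.6552e+6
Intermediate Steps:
K = -1/290 ≈ -0.0034483
p = 51779
((723 + (303 - 300)/(-269 + K))*((3*(-4))*(-3 - 5)) - 1776435) + p = ((723 + (303 - 300)/(-269 - 1/290))*((3*(-4))*(-3 - 5)) - 1776435) + 51779 = ((723 + 3/(-78011/290))*(-12*(-8)) - 1776435) + 51779 = ((723 + 3*(-290/78011))*96 - 1776435) + 51779 = ((723 - 870/78011)*96 - 1776435) + 51779 = ((56401083/78011)*96 - 1776435) + 51779 = (5414503968/78011 - 1776435) + 51779 = -133166966817/78011 + 51779 = -129127635248/78011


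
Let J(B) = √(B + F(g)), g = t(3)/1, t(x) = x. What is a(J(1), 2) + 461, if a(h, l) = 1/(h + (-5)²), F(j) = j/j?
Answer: 287228/623 - √2/623 ≈ 461.04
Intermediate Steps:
g = 3 (g = 3/1 = 3*1 = 3)
F(j) = 1
J(B) = √(1 + B) (J(B) = √(B + 1) = √(1 + B))
a(h, l) = 1/(25 + h) (a(h, l) = 1/(h + 25) = 1/(25 + h))
a(J(1), 2) + 461 = 1/(25 + √(1 + 1)) + 461 = 1/(25 + √2) + 461 = 461 + 1/(25 + √2)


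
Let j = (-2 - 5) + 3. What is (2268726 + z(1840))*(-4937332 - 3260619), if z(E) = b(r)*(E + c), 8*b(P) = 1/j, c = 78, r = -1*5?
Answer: -297574611451807/16 ≈ -1.8598e+13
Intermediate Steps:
r = -5
j = -4 (j = -7 + 3 = -4)
b(P) = -1/32 (b(P) = (⅛)/(-4) = (⅛)*(-¼) = -1/32)
z(E) = -39/16 - E/32 (z(E) = -(E + 78)/32 = -(78 + E)/32 = -39/16 - E/32)
(2268726 + z(1840))*(-4937332 - 3260619) = (2268726 + (-39/16 - 1/32*1840))*(-4937332 - 3260619) = (2268726 + (-39/16 - 115/2))*(-8197951) = (2268726 - 959/16)*(-8197951) = (36298657/16)*(-8197951) = -297574611451807/16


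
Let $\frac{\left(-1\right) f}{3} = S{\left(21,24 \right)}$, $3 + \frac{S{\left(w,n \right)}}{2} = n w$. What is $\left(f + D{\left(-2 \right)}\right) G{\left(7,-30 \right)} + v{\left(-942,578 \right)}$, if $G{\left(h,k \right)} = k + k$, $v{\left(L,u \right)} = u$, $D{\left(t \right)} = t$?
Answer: $181058$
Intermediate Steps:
$S{\left(w,n \right)} = -6 + 2 n w$
$f = -3006$ ($f = - 3 \left(-6 + 2 \cdot 24 \cdot 21\right) = - 3 \left(-6 + 1008\right) = \left(-3\right) 1002 = -3006$)
$G{\left(h,k \right)} = 2 k$
$\left(f + D{\left(-2 \right)}\right) G{\left(7,-30 \right)} + v{\left(-942,578 \right)} = \left(-3006 - 2\right) 2 \left(-30\right) + 578 = \left(-3008\right) \left(-60\right) + 578 = 180480 + 578 = 181058$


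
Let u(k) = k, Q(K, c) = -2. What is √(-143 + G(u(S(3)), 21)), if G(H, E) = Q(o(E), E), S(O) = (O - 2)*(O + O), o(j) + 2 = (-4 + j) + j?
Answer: I*√145 ≈ 12.042*I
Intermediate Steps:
o(j) = -6 + 2*j (o(j) = -2 + ((-4 + j) + j) = -2 + (-4 + 2*j) = -6 + 2*j)
S(O) = 2*O*(-2 + O) (S(O) = (-2 + O)*(2*O) = 2*O*(-2 + O))
G(H, E) = -2
√(-143 + G(u(S(3)), 21)) = √(-143 - 2) = √(-145) = I*√145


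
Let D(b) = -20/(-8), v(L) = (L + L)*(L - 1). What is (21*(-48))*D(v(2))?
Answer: -2520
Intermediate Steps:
v(L) = 2*L*(-1 + L) (v(L) = (2*L)*(-1 + L) = 2*L*(-1 + L))
D(b) = 5/2 (D(b) = -20*(-⅛) = 5/2)
(21*(-48))*D(v(2)) = (21*(-48))*(5/2) = -1008*5/2 = -2520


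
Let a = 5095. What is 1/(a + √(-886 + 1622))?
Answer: 5095/25958289 - 4*√46/25958289 ≈ 0.00019523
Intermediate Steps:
1/(a + √(-886 + 1622)) = 1/(5095 + √(-886 + 1622)) = 1/(5095 + √736) = 1/(5095 + 4*√46)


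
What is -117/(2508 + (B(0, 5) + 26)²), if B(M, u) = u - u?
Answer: -117/3184 ≈ -0.036746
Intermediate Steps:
B(M, u) = 0
-117/(2508 + (B(0, 5) + 26)²) = -117/(2508 + (0 + 26)²) = -117/(2508 + 26²) = -117/(2508 + 676) = -117/3184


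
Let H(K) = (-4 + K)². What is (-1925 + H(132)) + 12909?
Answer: 27368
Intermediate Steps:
(-1925 + H(132)) + 12909 = (-1925 + (-4 + 132)²) + 12909 = (-1925 + 128²) + 12909 = (-1925 + 16384) + 12909 = 14459 + 12909 = 27368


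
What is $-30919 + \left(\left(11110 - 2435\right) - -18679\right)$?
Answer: $-3565$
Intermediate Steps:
$-30919 + \left(\left(11110 - 2435\right) - -18679\right) = -30919 + \left(\left(11110 - 2435\right) + 18679\right) = -30919 + \left(8675 + 18679\right) = -30919 + 27354 = -3565$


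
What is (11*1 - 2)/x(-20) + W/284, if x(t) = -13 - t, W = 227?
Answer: 4145/1988 ≈ 2.0850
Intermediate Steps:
(11*1 - 2)/x(-20) + W/284 = (11*1 - 2)/(-13 - 1*(-20)) + 227/284 = (11 - 2)/(-13 + 20) + 227*(1/284) = 9/7 + 227/284 = 4145/1988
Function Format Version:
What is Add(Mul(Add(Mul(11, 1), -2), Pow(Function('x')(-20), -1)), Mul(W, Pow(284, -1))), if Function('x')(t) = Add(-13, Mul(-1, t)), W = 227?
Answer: Rational(4145, 1988) ≈ 2.0850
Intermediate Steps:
Add(Mul(Add(Mul(11, 1), -2), Pow(Function('x')(-20), -1)), Mul(W, Pow(284, -1))) = Add(Mul(Add(Mul(11, 1), -2), Pow(Add(-13, Mul(-1, -20)), -1)), Mul(227, Pow(284, -1))) = Add(Mul(Add(11, -2), Pow(Add(-13, 20), -1)), Mul(227, Rational(1, 284))) = Add(Mul(9, Pow(7, -1)), Rational(227, 284)) = Add(Mul(9, Rational(1, 7)), Rational(227, 284)) = Add(Rational(9, 7), Rational(227, 284)) = Rational(4145, 1988)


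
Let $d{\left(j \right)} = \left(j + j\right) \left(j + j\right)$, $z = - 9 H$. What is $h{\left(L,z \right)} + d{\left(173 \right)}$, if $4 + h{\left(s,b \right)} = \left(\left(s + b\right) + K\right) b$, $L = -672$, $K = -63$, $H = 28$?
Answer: $368436$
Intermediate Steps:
$z = -252$ ($z = \left(-9\right) 28 = -252$)
$d{\left(j \right)} = 4 j^{2}$ ($d{\left(j \right)} = 2 j 2 j = 4 j^{2}$)
$h{\left(s,b \right)} = -4 + b \left(-63 + b + s\right)$ ($h{\left(s,b \right)} = -4 + \left(\left(s + b\right) - 63\right) b = -4 + \left(\left(b + s\right) - 63\right) b = -4 + \left(-63 + b + s\right) b = -4 + b \left(-63 + b + s\right)$)
$h{\left(L,z \right)} + d{\left(173 \right)} = \left(-4 + \left(-252\right)^{2} - -15876 - -169344\right) + 4 \cdot 173^{2} = \left(-4 + 63504 + 15876 + 169344\right) + 4 \cdot 29929 = 248720 + 119716 = 368436$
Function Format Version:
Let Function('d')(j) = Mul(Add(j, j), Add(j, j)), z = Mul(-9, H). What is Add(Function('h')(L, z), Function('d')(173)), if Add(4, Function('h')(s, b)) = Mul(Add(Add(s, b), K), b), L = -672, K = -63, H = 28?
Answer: 368436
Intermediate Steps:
z = -252 (z = Mul(-9, 28) = -252)
Function('d')(j) = Mul(4, Pow(j, 2)) (Function('d')(j) = Mul(Mul(2, j), Mul(2, j)) = Mul(4, Pow(j, 2)))
Function('h')(s, b) = Add(-4, Mul(b, Add(-63, b, s))) (Function('h')(s, b) = Add(-4, Mul(Add(Add(s, b), -63), b)) = Add(-4, Mul(Add(Add(b, s), -63), b)) = Add(-4, Mul(Add(-63, b, s), b)) = Add(-4, Mul(b, Add(-63, b, s))))
Add(Function('h')(L, z), Function('d')(173)) = Add(Add(-4, Pow(-252, 2), Mul(-63, -252), Mul(-252, -672)), Mul(4, Pow(173, 2))) = Add(Add(-4, 63504, 15876, 169344), Mul(4, 29929)) = Add(248720, 119716) = 368436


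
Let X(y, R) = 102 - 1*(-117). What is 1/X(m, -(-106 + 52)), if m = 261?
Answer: 1/219 ≈ 0.0045662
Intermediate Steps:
X(y, R) = 219 (X(y, R) = 102 + 117 = 219)
1/X(m, -(-106 + 52)) = 1/219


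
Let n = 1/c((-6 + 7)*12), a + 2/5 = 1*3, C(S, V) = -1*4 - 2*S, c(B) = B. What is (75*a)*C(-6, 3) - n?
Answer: 18719/12 ≈ 1559.9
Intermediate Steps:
C(S, V) = -4 - 2*S
a = 13/5 (a = -2/5 + 1*3 = -2/5 + 3 = 13/5 ≈ 2.6000)
n = 1/12 (n = 1/((-6 + 7)*12) = 1/(1*12) = 1/12 ≈ 0.083333)
(75*a)*C(-6, 3) - n = (75*(13/5))*(-4 - 2*(-6)) - 1*1/12 = 195*(-4 + 12) - 1/12 = 195*8 - 1/12 = 1560 - 1/12 = 18719/12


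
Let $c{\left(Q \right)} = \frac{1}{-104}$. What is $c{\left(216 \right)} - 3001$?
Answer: $- \frac{312105}{104} \approx -3001.0$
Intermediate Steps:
$c{\left(Q \right)} = - \frac{1}{104}$
$c{\left(216 \right)} - 3001 = - \frac{1}{104} - 3001 = - \frac{312105}{104}$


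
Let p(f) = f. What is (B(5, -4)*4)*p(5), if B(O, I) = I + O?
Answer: 20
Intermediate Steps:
(B(5, -4)*4)*p(5) = ((-4 + 5)*4)*5 = (1*4)*5 = 4*5 = 20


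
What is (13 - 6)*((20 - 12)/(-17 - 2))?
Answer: -56/19 ≈ -2.9474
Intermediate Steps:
(13 - 6)*((20 - 12)/(-17 - 2)) = 7*(8/(-19)) = 7*(8*(-1/19)) = 7*(-8/19) = -56/19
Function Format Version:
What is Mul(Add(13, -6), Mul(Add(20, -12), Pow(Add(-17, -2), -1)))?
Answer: Rational(-56, 19) ≈ -2.9474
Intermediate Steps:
Mul(Add(13, -6), Mul(Add(20, -12), Pow(Add(-17, -2), -1))) = Mul(7, Mul(8, Pow(-19, -1))) = Mul(7, Mul(8, Rational(-1, 19))) = Mul(7, Rational(-8, 19)) = Rational(-56, 19)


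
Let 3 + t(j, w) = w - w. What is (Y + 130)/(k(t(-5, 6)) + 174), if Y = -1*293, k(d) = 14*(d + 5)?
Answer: -163/202 ≈ -0.80693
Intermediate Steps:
t(j, w) = -3 (t(j, w) = -3 + (w - w) = -3 + 0 = -3)
k(d) = 70 + 14*d (k(d) = 14*(5 + d) = 70 + 14*d)
Y = -293
(Y + 130)/(k(t(-5, 6)) + 174) = (-293 + 130)/((70 + 14*(-3)) + 174) = -163/((70 - 42) + 174) = -163/(28 + 174) = -163/202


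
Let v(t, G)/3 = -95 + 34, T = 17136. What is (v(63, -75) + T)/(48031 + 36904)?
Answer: 16953/84935 ≈ 0.19960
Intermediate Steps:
v(t, G) = -183 (v(t, G) = 3*(-95 + 34) = 3*(-61) = -183)
(v(63, -75) + T)/(48031 + 36904) = (-183 + 17136)/(48031 + 36904) = 16953/84935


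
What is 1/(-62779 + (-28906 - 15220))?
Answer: -1/106905 ≈ -9.3541e-6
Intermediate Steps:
1/(-62779 + (-28906 - 15220)) = 1/(-62779 - 44126) = 1/(-106905) = -1/106905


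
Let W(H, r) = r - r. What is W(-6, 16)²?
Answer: 0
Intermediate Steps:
W(H, r) = 0
W(-6, 16)² = 0² = 0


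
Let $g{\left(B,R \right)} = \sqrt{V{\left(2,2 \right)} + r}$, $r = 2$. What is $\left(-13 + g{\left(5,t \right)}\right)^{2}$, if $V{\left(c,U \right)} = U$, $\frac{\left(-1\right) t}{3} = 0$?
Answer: $121$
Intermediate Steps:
$t = 0$ ($t = \left(-3\right) 0 = 0$)
$g{\left(B,R \right)} = 2$ ($g{\left(B,R \right)} = \sqrt{2 + 2} = \sqrt{4} = 2$)
$\left(-13 + g{\left(5,t \right)}\right)^{2} = \left(-13 + 2\right)^{2} = \left(-11\right)^{2} = 121$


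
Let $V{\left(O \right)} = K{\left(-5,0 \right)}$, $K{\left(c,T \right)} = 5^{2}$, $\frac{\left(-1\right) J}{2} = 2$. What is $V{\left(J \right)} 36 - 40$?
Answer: $860$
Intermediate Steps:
$J = -4$ ($J = \left(-2\right) 2 = -4$)
$K{\left(c,T \right)} = 25$
$V{\left(O \right)} = 25$
$V{\left(J \right)} 36 - 40 = 25 \cdot 36 - 40 = 900 - 40 = 860$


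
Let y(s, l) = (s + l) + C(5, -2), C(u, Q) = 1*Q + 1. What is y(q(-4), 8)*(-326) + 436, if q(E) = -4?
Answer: -542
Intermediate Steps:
C(u, Q) = 1 + Q (C(u, Q) = Q + 1 = 1 + Q)
y(s, l) = -1 + l + s (y(s, l) = (s + l) + (1 - 2) = (l + s) - 1 = -1 + l + s)
y(q(-4), 8)*(-326) + 436 = (-1 + 8 - 4)*(-326) + 436 = 3*(-326) + 436 = -978 + 436 = -542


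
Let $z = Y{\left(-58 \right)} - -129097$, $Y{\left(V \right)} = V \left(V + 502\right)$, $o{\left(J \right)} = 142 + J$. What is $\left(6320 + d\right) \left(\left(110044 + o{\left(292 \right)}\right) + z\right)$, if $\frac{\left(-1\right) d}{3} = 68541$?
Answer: $-42615565369$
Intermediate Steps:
$d = -205623$ ($d = \left(-3\right) 68541 = -205623$)
$Y{\left(V \right)} = V \left(502 + V\right)$
$z = 103345$ ($z = - 58 \left(502 - 58\right) - -129097 = \left(-58\right) 444 + 129097 = -25752 + 129097 = 103345$)
$\left(6320 + d\right) \left(\left(110044 + o{\left(292 \right)}\right) + z\right) = \left(6320 - 205623\right) \left(\left(110044 + \left(142 + 292\right)\right) + 103345\right) = - 199303 \left(\left(110044 + 434\right) + 103345\right) = - 199303 \left(110478 + 103345\right) = \left(-199303\right) 213823 = -42615565369$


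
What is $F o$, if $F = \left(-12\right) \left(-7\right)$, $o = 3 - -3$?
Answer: $504$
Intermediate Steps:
$o = 6$ ($o = 3 + 3 = 6$)
$F = 84$
$F o = 84 \cdot 6 = 504$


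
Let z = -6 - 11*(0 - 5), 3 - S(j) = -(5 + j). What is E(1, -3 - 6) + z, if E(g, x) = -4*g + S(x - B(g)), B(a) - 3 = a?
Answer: 40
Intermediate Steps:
B(a) = 3 + a
S(j) = 8 + j (S(j) = 3 - (-1)*(5 + j) = 3 - (-5 - j) = 3 + (5 + j) = 8 + j)
z = 49 (z = -6 - 11*(-5) = -6 + 55 = 49)
E(g, x) = 5 + x - 5*g (E(g, x) = -4*g + (8 + (x - (3 + g))) = -4*g + (8 + (x + (-3 - g))) = -4*g + (8 + (-3 + x - g)) = -4*g + (5 + x - g) = 5 + x - 5*g)
E(1, -3 - 6) + z = (5 + (-3 - 6) - 5*1) + 49 = (5 - 9 - 5) + 49 = -9 + 49 = 40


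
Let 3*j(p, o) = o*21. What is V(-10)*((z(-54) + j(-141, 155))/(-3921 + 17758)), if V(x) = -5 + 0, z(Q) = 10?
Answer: -5475/13837 ≈ -0.39568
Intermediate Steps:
j(p, o) = 7*o (j(p, o) = (o*21)/3 = (21*o)/3 = 7*o)
V(x) = -5
V(-10)*((z(-54) + j(-141, 155))/(-3921 + 17758)) = -5*(10 + 7*155)/(-3921 + 17758) = -5*(10 + 1085)/13837 = -5475/13837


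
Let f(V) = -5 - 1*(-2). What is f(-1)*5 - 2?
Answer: -17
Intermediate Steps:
f(V) = -3 (f(V) = -5 + 2 = -3)
f(-1)*5 - 2 = -3*5 - 2 = -15 - 2 = -17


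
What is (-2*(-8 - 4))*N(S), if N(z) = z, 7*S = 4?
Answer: 96/7 ≈ 13.714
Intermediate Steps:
S = 4/7 (S = (1/7)*4 = 4/7 ≈ 0.57143)
(-2*(-8 - 4))*N(S) = -2*(-8 - 4)*(4/7) = -2*(-12)*(4/7) = 24*(4/7) = 96/7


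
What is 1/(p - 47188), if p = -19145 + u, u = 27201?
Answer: -1/39132 ≈ -2.5555e-5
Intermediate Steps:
p = 8056 (p = -19145 + 27201 = 8056)
1/(p - 47188) = 1/(8056 - 47188) = 1/(-39132) = -1/39132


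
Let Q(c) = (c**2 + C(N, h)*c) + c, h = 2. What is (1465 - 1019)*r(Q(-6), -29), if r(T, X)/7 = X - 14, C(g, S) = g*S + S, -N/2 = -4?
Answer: -134246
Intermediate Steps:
N = 8 (N = -2*(-4) = 8)
C(g, S) = S + S*g (C(g, S) = S*g + S = S + S*g)
Q(c) = c**2 + 19*c (Q(c) = (c**2 + (2*(1 + 8))*c) + c = (c**2 + (2*9)*c) + c = (c**2 + 18*c) + c = c**2 + 19*c)
r(T, X) = -98 + 7*X (r(T, X) = 7*(X - 14) = 7*(-14 + X) = -98 + 7*X)
(1465 - 1019)*r(Q(-6), -29) = (1465 - 1019)*(-98 + 7*(-29)) = 446*(-98 - 203) = 446*(-301) = -134246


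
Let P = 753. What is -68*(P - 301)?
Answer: -30736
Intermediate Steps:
-68*(P - 301) = -68*(753 - 301) = -68*452 = -30736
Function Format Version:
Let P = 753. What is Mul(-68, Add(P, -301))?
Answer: -30736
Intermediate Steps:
Mul(-68, Add(P, -301)) = Mul(-68, Add(753, -301)) = Mul(-68, 452) = -30736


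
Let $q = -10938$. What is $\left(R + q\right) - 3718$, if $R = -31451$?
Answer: $-46107$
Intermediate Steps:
$\left(R + q\right) - 3718 = \left(-31451 - 10938\right) - 3718 = -42389 - 3718 = -46107$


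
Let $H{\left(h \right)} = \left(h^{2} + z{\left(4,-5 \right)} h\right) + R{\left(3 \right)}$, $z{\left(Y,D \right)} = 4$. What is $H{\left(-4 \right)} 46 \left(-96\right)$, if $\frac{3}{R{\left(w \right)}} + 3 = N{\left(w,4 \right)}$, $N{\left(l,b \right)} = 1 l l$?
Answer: $-2208$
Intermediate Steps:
$N{\left(l,b \right)} = l^{2}$ ($N{\left(l,b \right)} = l l = l^{2}$)
$R{\left(w \right)} = \frac{3}{-3 + w^{2}}$
$H{\left(h \right)} = \frac{1}{2} + h^{2} + 4 h$ ($H{\left(h \right)} = \left(h^{2} + 4 h\right) + \frac{3}{-3 + 3^{2}} = \left(h^{2} + 4 h\right) + \frac{3}{-3 + 9} = \left(h^{2} + 4 h\right) + \frac{3}{6} = \left(h^{2} + 4 h\right) + 3 \cdot \frac{1}{6} = \left(h^{2} + 4 h\right) + \frac{1}{2} = \frac{1}{2} + h^{2} + 4 h$)
$H{\left(-4 \right)} 46 \left(-96\right) = \left(\frac{1}{2} + \left(-4\right)^{2} + 4 \left(-4\right)\right) 46 \left(-96\right) = \left(\frac{1}{2} + 16 - 16\right) 46 \left(-96\right) = \frac{1}{2} \cdot 46 \left(-96\right) = 23 \left(-96\right) = -2208$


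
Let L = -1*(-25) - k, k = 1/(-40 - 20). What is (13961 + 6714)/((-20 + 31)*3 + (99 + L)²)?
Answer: 74430000/55487281 ≈ 1.3414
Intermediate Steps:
k = -1/60 (k = 1/(-60) = -1/60 ≈ -0.016667)
L = 1501/60 (L = -1*(-25) - 1*(-1/60) = 25 + 1/60 = 1501/60 ≈ 25.017)
(13961 + 6714)/((-20 + 31)*3 + (99 + L)²) = (13961 + 6714)/((-20 + 31)*3 + (99 + 1501/60)²) = 20675/(11*3 + (7441/60)²) = 20675/(33 + 55368481/3600) = 20675/(55487281/3600) = 20675*(3600/55487281) = 74430000/55487281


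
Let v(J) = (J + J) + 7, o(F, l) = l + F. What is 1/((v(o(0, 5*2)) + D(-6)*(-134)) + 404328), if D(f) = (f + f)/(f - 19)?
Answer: 25/10107267 ≈ 2.4735e-6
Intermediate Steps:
o(F, l) = F + l
v(J) = 7 + 2*J (v(J) = 2*J + 7 = 7 + 2*J)
D(f) = 2*f/(-19 + f) (D(f) = (2*f)/(-19 + f) = 2*f/(-19 + f))
1/((v(o(0, 5*2)) + D(-6)*(-134)) + 404328) = 1/(((7 + 2*(0 + 5*2)) + (2*(-6)/(-19 - 6))*(-134)) + 404328) = 1/(((7 + 2*(0 + 10)) + (2*(-6)/(-25))*(-134)) + 404328) = 1/(((7 + 2*10) + (2*(-6)*(-1/25))*(-134)) + 404328) = 1/(((7 + 20) + (12/25)*(-134)) + 404328) = 1/((27 - 1608/25) + 404328) = 1/(-933/25 + 404328) = 1/(10107267/25) = 25/10107267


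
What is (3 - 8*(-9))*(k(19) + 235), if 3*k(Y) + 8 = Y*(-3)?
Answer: 16000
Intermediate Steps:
k(Y) = -8/3 - Y (k(Y) = -8/3 + (Y*(-3))/3 = -8/3 + (-3*Y)/3 = -8/3 - Y)
(3 - 8*(-9))*(k(19) + 235) = (3 - 8*(-9))*((-8/3 - 1*19) + 235) = (3 + 72)*((-8/3 - 19) + 235) = 75*(-65/3 + 235) = 75*(640/3) = 16000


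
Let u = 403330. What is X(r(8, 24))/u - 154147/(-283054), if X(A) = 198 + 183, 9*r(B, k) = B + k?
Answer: 15569988271/28541042455 ≈ 0.54553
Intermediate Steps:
r(B, k) = B/9 + k/9 (r(B, k) = (B + k)/9 = B/9 + k/9)
X(A) = 381
X(r(8, 24))/u - 154147/(-283054) = 381/403330 - 154147/(-283054) = 381*(1/403330) - 154147*(-1/283054) = 381/403330 + 154147/283054 = 15569988271/28541042455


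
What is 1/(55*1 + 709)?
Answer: 1/764 ≈ 0.0013089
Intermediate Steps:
1/(55*1 + 709) = 1/(55 + 709) = 1/764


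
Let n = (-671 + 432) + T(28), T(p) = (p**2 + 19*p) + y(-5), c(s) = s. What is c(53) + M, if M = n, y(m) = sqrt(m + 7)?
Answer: 1130 + sqrt(2) ≈ 1131.4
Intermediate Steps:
y(m) = sqrt(7 + m)
T(p) = sqrt(2) + p**2 + 19*p (T(p) = (p**2 + 19*p) + sqrt(7 - 5) = (p**2 + 19*p) + sqrt(2) = sqrt(2) + p**2 + 19*p)
n = 1077 + sqrt(2) (n = (-671 + 432) + (sqrt(2) + 28**2 + 19*28) = -239 + (sqrt(2) + 784 + 532) = -239 + (1316 + sqrt(2)) = 1077 + sqrt(2) ≈ 1078.4)
M = 1077 + sqrt(2) ≈ 1078.4
c(53) + M = 53 + (1077 + sqrt(2)) = 1130 + sqrt(2)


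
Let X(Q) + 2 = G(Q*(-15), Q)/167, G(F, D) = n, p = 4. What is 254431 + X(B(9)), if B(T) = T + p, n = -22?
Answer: 42489621/167 ≈ 2.5443e+5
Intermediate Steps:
G(F, D) = -22
B(T) = 4 + T (B(T) = T + 4 = 4 + T)
X(Q) = -356/167 (X(Q) = -2 - 22/167 = -356/167)
254431 + X(B(9)) = 254431 - 356/167 = 42489621/167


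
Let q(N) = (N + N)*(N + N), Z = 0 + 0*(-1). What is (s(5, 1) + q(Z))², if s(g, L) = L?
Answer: 1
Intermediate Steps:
Z = 0 (Z = 0 + 0 = 0)
q(N) = 4*N² (q(N) = (2*N)*(2*N) = 4*N²)
(s(5, 1) + q(Z))² = (1 + 4*0²)² = (1 + 4*0)² = (1 + 0)² = 1² = 1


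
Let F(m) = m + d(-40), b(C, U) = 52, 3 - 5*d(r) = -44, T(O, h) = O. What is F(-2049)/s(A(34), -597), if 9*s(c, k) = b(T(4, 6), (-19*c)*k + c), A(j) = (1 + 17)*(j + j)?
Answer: -45891/130 ≈ -353.01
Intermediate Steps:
d(r) = 47/5 (d(r) = 3/5 - 1/5*(-44) = 3/5 + 44/5 = 47/5)
A(j) = 36*j (A(j) = 18*(2*j) = 36*j)
s(c, k) = 52/9 (s(c, k) = (1/9)*52 = 52/9)
F(m) = 47/5 + m (F(m) = m + 47/5 = 47/5 + m)
F(-2049)/s(A(34), -597) = (47/5 - 2049)/(52/9) = -10198/5*9/52 = -45891/130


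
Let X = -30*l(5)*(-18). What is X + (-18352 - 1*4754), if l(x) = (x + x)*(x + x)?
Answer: 30894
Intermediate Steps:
l(x) = 4*x² (l(x) = (2*x)*(2*x) = 4*x²)
X = 54000 (X = -120*5²*(-18) = -120*25*(-18) = -30*100*(-18) = -3000*(-18) = 54000)
X + (-18352 - 1*4754) = 54000 + (-18352 - 1*4754) = 54000 + (-18352 - 4754) = 54000 - 23106 = 30894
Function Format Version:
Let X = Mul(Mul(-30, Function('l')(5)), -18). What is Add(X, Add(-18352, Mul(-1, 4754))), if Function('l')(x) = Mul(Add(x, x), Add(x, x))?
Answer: 30894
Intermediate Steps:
Function('l')(x) = Mul(4, Pow(x, 2)) (Function('l')(x) = Mul(Mul(2, x), Mul(2, x)) = Mul(4, Pow(x, 2)))
X = 54000 (X = Mul(Mul(-30, Mul(4, Pow(5, 2))), -18) = Mul(Mul(-30, Mul(4, 25)), -18) = Mul(Mul(-30, 100), -18) = Mul(-3000, -18) = 54000)
Add(X, Add(-18352, Mul(-1, 4754))) = Add(54000, Add(-18352, Mul(-1, 4754))) = Add(54000, Add(-18352, -4754)) = Add(54000, -23106) = 30894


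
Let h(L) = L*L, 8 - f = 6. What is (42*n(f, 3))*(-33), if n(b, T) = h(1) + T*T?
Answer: -13860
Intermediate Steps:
f = 2 (f = 8 - 1*6 = 8 - 6 = 2)
h(L) = L²
n(b, T) = 1 + T² (n(b, T) = 1² + T*T = 1 + T²)
(42*n(f, 3))*(-33) = (42*(1 + 3²))*(-33) = (42*(1 + 9))*(-33) = (42*10)*(-33) = 420*(-33) = -13860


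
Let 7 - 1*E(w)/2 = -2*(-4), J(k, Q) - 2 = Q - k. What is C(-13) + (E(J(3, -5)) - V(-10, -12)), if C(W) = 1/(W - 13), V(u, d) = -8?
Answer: 155/26 ≈ 5.9615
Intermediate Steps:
J(k, Q) = 2 + Q - k (J(k, Q) = 2 + (Q - k) = 2 + Q - k)
E(w) = -2 (E(w) = 14 - (-4)*(-4) = 14 - 2*8 = 14 - 16 = -2)
C(W) = 1/(-13 + W)
C(-13) + (E(J(3, -5)) - V(-10, -12)) = 1/(-13 - 13) + (-2 - 1*(-8)) = 1/(-26) + (-2 + 8) = -1/26 + 6 = 155/26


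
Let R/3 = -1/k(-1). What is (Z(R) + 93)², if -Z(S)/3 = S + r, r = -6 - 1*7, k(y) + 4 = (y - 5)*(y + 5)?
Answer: 13593969/784 ≈ 17339.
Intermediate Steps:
k(y) = -4 + (-5 + y)*(5 + y) (k(y) = -4 + (y - 5)*(y + 5) = -4 + (-5 + y)*(5 + y))
R = 3/28 (R = 3*(-1/(-29 + (-1)²)) = 3*(-1/(-29 + 1)) = 3*(-1/(-28)) = 3*(-1*(-1/28)) = 3*(1/28) = 3/28 ≈ 0.10714)
r = -13 (r = -6 - 7 = -13)
Z(S) = 39 - 3*S (Z(S) = -3*(S - 13) = -3*(-13 + S) = 39 - 3*S)
(Z(R) + 93)² = ((39 - 3*3/28) + 93)² = ((39 - 9/28) + 93)² = (1083/28 + 93)² = (3687/28)² = 13593969/784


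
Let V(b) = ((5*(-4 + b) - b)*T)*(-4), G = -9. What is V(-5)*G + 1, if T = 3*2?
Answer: -8639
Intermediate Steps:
T = 6
V(b) = 480 - 96*b (V(b) = ((5*(-4 + b) - b)*6)*(-4) = (((-20 + 5*b) - b)*6)*(-4) = ((-20 + 4*b)*6)*(-4) = (-120 + 24*b)*(-4) = 480 - 96*b)
V(-5)*G + 1 = (480 - 96*(-5))*(-9) + 1 = (480 + 480)*(-9) + 1 = 960*(-9) + 1 = -8640 + 1 = -8639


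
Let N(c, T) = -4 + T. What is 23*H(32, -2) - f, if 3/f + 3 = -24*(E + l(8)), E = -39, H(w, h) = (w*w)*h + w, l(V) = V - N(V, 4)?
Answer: -11452897/247 ≈ -46368.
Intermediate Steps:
l(V) = V (l(V) = V - (-4 + 4) = V - 1*0 = V + 0 = V)
H(w, h) = w + h*w² (H(w, h) = w²*h + w = h*w² + w = w + h*w²)
f = 1/247 (f = 3/(-3 - 24*(-39 + 8)) = 3/(-3 - 24*(-31)) = 3/(-3 + 744) = 3/741 = 3*(1/741) = 1/247 ≈ 0.0040486)
23*H(32, -2) - f = 23*(32*(1 - 2*32)) - 1*1/247 = 23*(32*(1 - 64)) - 1/247 = 23*(32*(-63)) - 1/247 = 23*(-2016) - 1/247 = -46368 - 1/247 = -11452897/247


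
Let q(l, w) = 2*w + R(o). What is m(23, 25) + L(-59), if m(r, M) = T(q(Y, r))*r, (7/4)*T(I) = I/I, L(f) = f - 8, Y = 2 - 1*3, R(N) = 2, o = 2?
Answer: -377/7 ≈ -53.857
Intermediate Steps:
Y = -1 (Y = 2 - 3 = -1)
q(l, w) = 2 + 2*w (q(l, w) = 2*w + 2 = 2 + 2*w)
L(f) = -8 + f
T(I) = 4/7 (T(I) = 4*(I/I)/7 = (4/7)*1 = 4/7)
m(r, M) = 4*r/7
m(23, 25) + L(-59) = (4/7)*23 + (-8 - 59) = 92/7 - 67 = -377/7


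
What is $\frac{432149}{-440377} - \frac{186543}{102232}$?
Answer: $- \frac{126328703279}{45020621464} \approx -2.806$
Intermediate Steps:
$\frac{432149}{-440377} - \frac{186543}{102232} = 432149 \left(- \frac{1}{440377}\right) - \frac{186543}{102232} = - \frac{432149}{440377} - \frac{186543}{102232} = - \frac{126328703279}{45020621464}$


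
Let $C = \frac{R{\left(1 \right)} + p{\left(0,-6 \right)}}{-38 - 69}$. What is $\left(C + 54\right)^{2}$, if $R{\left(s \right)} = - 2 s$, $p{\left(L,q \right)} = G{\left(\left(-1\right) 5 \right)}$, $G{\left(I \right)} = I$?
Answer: $\frac{33466225}{11449} \approx 2923.1$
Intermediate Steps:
$p{\left(L,q \right)} = -5$ ($p{\left(L,q \right)} = \left(-1\right) 5 = -5$)
$C = \frac{7}{107}$ ($C = \frac{\left(-2\right) 1 - 5}{-38 - 69} = \frac{-2 - 5}{-107} = \left(-7\right) \left(- \frac{1}{107}\right) = \frac{7}{107} \approx 0.065421$)
$\left(C + 54\right)^{2} = \left(\frac{7}{107} + 54\right)^{2} = \left(\frac{5785}{107}\right)^{2} = \frac{33466225}{11449}$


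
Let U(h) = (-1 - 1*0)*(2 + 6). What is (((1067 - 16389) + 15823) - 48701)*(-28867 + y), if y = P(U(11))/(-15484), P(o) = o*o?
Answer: 5386069138600/3871 ≈ 1.3914e+9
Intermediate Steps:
U(h) = -8 (U(h) = (-1 + 0)*8 = -1*8 = -8)
P(o) = o**2
y = -16/3871 (y = (-8)**2/(-15484) = 64*(-1/15484) = -16/3871 ≈ -0.0041333)
(((1067 - 16389) + 15823) - 48701)*(-28867 + y) = (((1067 - 16389) + 15823) - 48701)*(-28867 - 16/3871) = ((-15322 + 15823) - 48701)*(-111744173/3871) = (501 - 48701)*(-111744173/3871) = -48200*(-111744173/3871) = 5386069138600/3871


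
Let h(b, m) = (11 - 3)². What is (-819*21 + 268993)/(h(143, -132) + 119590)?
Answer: 125897/59827 ≈ 2.1044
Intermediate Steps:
h(b, m) = 64 (h(b, m) = 8² = 64)
(-819*21 + 268993)/(h(143, -132) + 119590) = (-819*21 + 268993)/(64 + 119590) = (-17199 + 268993)/119654 = 251794*(1/119654) = 125897/59827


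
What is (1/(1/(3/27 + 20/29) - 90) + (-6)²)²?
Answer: 445629678025/344065401 ≈ 1295.2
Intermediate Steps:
(1/(1/(3/27 + 20/29) - 90) + (-6)²)² = (1/(1/(3*(1/27) + 20*(1/29)) - 90) + 36)² = (1/(1/(⅑ + 20/29) - 90) + 36)² = (1/(1/(209/261) - 90) + 36)² = (1/(261/209 - 90) + 36)² = (1/(-18549/209) + 36)² = (-209/18549 + 36)² = (667555/18549)² = 445629678025/344065401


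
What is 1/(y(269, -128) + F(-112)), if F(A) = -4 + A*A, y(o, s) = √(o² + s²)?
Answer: 2508/31432571 - √88745/157162855 ≈ 7.7894e-5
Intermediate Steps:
F(A) = -4 + A²
1/(y(269, -128) + F(-112)) = 1/(√(269² + (-128)²) + (-4 + (-112)²)) = 1/(√(72361 + 16384) + (-4 + 12544)) = 1/(√88745 + 12540) = 1/(12540 + √88745)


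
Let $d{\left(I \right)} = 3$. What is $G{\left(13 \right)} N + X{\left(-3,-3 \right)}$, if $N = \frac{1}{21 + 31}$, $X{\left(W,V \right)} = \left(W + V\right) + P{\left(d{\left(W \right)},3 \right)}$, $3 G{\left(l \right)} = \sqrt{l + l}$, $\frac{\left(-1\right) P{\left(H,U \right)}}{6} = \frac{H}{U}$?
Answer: $-12 + \frac{\sqrt{26}}{156} \approx -11.967$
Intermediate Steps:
$P{\left(H,U \right)} = - \frac{6 H}{U}$ ($P{\left(H,U \right)} = - 6 \frac{H}{U} = - \frac{6 H}{U}$)
$G{\left(l \right)} = \frac{\sqrt{2} \sqrt{l}}{3}$ ($G{\left(l \right)} = \frac{\sqrt{l + l}}{3} = \frac{\sqrt{2 l}}{3} = \frac{\sqrt{2} \sqrt{l}}{3}$)
$X{\left(W,V \right)} = -6 + V + W$ ($X{\left(W,V \right)} = \left(W + V\right) - \frac{18}{3} = \left(V + W\right) - 18 \cdot \frac{1}{3} = \left(V + W\right) - 6 = -6 + V + W$)
$N = \frac{1}{52} \approx 0.019231$
$G{\left(13 \right)} N + X{\left(-3,-3 \right)} = \frac{\sqrt{2} \sqrt{13}}{3} \cdot \frac{1}{52} - 12 = \frac{\sqrt{26}}{3} \cdot \frac{1}{52} - 12 = \frac{\sqrt{26}}{156} - 12 = -12 + \frac{\sqrt{26}}{156}$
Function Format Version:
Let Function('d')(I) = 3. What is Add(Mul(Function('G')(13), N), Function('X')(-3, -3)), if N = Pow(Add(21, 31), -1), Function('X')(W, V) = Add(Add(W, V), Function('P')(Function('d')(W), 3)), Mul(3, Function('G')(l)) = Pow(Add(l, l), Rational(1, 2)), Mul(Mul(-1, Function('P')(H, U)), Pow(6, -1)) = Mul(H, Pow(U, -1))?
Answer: Add(-12, Mul(Rational(1, 156), Pow(26, Rational(1, 2)))) ≈ -11.967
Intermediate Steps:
Function('P')(H, U) = Mul(-6, H, Pow(U, -1)) (Function('P')(H, U) = Mul(-6, Mul(H, Pow(U, -1))) = Mul(-6, H, Pow(U, -1)))
Function('G')(l) = Mul(Rational(1, 3), Pow(2, Rational(1, 2)), Pow(l, Rational(1, 2))) (Function('G')(l) = Mul(Rational(1, 3), Pow(Add(l, l), Rational(1, 2))) = Mul(Rational(1, 3), Pow(Mul(2, l), Rational(1, 2))) = Mul(Rational(1, 3), Mul(Pow(2, Rational(1, 2)), Pow(l, Rational(1, 2)))) = Mul(Rational(1, 3), Pow(2, Rational(1, 2)), Pow(l, Rational(1, 2))))
Function('X')(W, V) = Add(-6, V, W) (Function('X')(W, V) = Add(Add(W, V), Mul(-6, 3, Pow(3, -1))) = Add(Add(V, W), Mul(-6, 3, Rational(1, 3))) = Add(Add(V, W), -6) = Add(-6, V, W))
N = Rational(1, 52) (N = Pow(52, -1) = Rational(1, 52) ≈ 0.019231)
Add(Mul(Function('G')(13), N), Function('X')(-3, -3)) = Add(Mul(Mul(Rational(1, 3), Pow(2, Rational(1, 2)), Pow(13, Rational(1, 2))), Rational(1, 52)), Add(-6, -3, -3)) = Add(Mul(Mul(Rational(1, 3), Pow(26, Rational(1, 2))), Rational(1, 52)), -12) = Add(Mul(Rational(1, 156), Pow(26, Rational(1, 2))), -12) = Add(-12, Mul(Rational(1, 156), Pow(26, Rational(1, 2))))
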